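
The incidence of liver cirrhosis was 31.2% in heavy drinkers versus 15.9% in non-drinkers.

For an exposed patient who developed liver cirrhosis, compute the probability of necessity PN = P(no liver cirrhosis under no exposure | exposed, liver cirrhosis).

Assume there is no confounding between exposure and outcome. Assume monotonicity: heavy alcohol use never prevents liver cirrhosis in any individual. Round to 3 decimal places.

PN ≈ 0.490

p₁ = 0.312, p₀ = 0.159.
Under exogeneity and monotonicity, PN = (p₁ − p₀) / p₁.
PN = (0.312 − 0.159) / 0.312 = 0.153 / 0.312 ≈ 0.4904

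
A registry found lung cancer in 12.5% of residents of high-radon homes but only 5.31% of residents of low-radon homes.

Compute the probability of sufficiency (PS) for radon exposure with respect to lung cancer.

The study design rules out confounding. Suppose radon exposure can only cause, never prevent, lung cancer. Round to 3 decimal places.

p₁ = 0.125, p₀ = 0.0531.
Under exogeneity and monotonicity, PS = (p₁ − p₀) / (1 − p₀).
PS = (0.125 − 0.0531) / (1 − 0.0531) = 0.0719 / 0.9469 ≈ 0.0759

PS ≈ 0.076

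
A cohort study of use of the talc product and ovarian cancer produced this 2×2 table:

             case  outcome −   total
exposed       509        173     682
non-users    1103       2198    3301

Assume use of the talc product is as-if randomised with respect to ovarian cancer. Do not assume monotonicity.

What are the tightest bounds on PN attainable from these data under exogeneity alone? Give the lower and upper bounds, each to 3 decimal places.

p₁ = P(outcome | exposed) = 509/682 = 0.74633
p₀ = P(outcome | unexposed) = 1103/3301 = 0.33414
Under exogeneity alone the bounds on PN are max{0,(p₁−p₀)/p₁} ≤ PN ≤ min{1,(1−p₀)/p₁}.
  lower = (p₁ − p₀)/p₁ = 0.41219 / 0.74633 ≈ 0.5523
  upper = min{1, (1 − p₀)/p₁} = 0.66586 / 0.74633 ≈ 0.8922

0.552 ≤ PN ≤ 0.892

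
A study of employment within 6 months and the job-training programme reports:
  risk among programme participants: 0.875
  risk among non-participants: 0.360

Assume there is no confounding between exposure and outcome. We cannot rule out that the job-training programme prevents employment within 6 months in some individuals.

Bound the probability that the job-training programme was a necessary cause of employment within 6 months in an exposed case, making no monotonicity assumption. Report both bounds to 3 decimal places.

Let p₁ = 0.875, p₀ = 0.36.
Under exogeneity alone the bounds on PN are max{0,(p₁−p₀)/p₁} ≤ PN ≤ min{1,(1−p₀)/p₁}.
  lower = (p₁ − p₀)/p₁ = 0.515 / 0.875 ≈ 0.5886
  upper = min{1, (1 − p₀)/p₁} = 0.64 / 0.875 ≈ 0.7314

0.589 ≤ PN ≤ 0.731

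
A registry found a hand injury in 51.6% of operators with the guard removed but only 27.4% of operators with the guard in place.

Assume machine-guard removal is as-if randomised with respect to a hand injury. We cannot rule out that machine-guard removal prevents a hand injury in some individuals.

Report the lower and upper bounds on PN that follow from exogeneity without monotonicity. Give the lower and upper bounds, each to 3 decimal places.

p₁ = 0.516, p₀ = 0.274.
Under exogeneity alone the bounds on PN are max{0,(p₁−p₀)/p₁} ≤ PN ≤ min{1,(1−p₀)/p₁}.
  lower = (p₁ − p₀)/p₁ = 0.242 / 0.516 ≈ 0.4690
  upper = min{1, (1 − p₀)/p₁} = 0.726 / 0.516 ≈ 1.4070 → capped at 1

0.469 ≤ PN ≤ 1.000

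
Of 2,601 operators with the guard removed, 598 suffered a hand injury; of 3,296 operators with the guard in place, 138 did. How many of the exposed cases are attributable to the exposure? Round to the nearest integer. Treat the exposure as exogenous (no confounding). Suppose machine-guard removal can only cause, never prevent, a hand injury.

p₁ = P(outcome | exposed) = 598/2601 = 0.22991
p₀ = P(outcome | unexposed) = 138/3296 = 0.041869
PN = (p₁ − p₀)/p₁ = (0.22991 − 0.041869) / 0.22991 ≈ 0.81789.
Attributable cases ≈ PN × (exposed cases) = 0.81789 × 598 ≈ 489.10.

about 489 cases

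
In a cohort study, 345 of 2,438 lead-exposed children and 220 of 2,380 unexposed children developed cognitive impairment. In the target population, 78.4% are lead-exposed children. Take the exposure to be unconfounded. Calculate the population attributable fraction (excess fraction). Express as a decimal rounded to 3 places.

p₁ = P(outcome | exposed) = 345/2438 = 0.14151
p₀ = P(outcome | unexposed) = 220/2380 = 0.092437
Overall risk P(Y=1) = π·p₁ + (1−π)·p₀ = 0.784×0.14151 + 0.216×0.092437 = 0.13091.
Under exogeneity, PAF = [P(Y=1) − p₀] / P(Y=1).
PAF = (0.13091 − 0.092437) / 0.13091 ≈ 0.2939

PAF ≈ 0.294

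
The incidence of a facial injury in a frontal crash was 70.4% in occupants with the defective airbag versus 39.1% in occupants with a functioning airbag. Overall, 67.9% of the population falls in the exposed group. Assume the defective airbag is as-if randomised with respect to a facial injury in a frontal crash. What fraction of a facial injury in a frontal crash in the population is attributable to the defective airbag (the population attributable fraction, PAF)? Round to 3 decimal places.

PAF ≈ 0.352

p₁ = 0.704, p₀ = 0.391.
Overall risk P(Y=1) = π·p₁ + (1−π)·p₀ = 0.679×0.704 + 0.321×0.391 = 0.60353.
Under exogeneity, PAF = [P(Y=1) − p₀] / P(Y=1).
PAF = (0.60353 − 0.391) / 0.60353 ≈ 0.3521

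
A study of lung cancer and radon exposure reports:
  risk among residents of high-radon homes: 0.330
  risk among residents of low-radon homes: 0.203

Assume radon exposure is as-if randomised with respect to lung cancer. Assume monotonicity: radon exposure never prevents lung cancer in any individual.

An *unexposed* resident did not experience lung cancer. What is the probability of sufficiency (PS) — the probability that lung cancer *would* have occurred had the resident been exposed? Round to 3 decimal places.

PS ≈ 0.159

Let p₁ = 0.33, p₀ = 0.203.
Under exogeneity and monotonicity, PS = (p₁ − p₀) / (1 − p₀).
PS = (0.33 − 0.203) / (1 − 0.203) = 0.127 / 0.797 ≈ 0.1593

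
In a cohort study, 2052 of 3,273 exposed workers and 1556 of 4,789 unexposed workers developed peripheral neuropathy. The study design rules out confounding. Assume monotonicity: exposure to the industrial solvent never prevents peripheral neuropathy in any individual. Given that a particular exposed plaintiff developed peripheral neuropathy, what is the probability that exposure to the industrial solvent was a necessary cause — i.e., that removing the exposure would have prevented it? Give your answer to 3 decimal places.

PN ≈ 0.482

p₁ = P(outcome | exposed) = 2052/3273 = 0.62695
p₀ = P(outcome | unexposed) = 1556/4789 = 0.32491
Under exogeneity and monotonicity, PN = (p₁ − p₀) / p₁.
PN = (0.62695 − 0.32491) / 0.62695 = 0.30204 / 0.62695 ≈ 0.4818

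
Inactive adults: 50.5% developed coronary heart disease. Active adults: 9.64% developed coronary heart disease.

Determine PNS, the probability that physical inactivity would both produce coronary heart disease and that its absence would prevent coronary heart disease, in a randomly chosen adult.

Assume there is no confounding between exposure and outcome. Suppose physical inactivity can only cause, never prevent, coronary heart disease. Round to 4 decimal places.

PNS ≈ 0.4086

p₁ = 0.505, p₀ = 0.0964.
Under exogeneity and monotonicity, PNS = p₁ − p₀.
PNS = 0.505 − 0.0964 = 0.4086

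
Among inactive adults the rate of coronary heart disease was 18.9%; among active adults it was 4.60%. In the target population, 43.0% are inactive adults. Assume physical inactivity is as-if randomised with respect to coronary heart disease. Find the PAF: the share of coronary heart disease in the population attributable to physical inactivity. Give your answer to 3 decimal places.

p₁ = 0.189, p₀ = 0.046.
Overall risk P(Y=1) = π·p₁ + (1−π)·p₀ = 0.43×0.189 + 0.57×0.046 = 0.10749.
Under exogeneity, PAF = [P(Y=1) − p₀] / P(Y=1).
PAF = (0.10749 − 0.046) / 0.10749 ≈ 0.5721

PAF ≈ 0.572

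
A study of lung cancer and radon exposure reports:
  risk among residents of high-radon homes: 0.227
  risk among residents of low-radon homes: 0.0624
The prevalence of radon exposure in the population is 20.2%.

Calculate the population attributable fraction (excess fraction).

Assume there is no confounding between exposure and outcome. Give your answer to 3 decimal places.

PAF ≈ 0.348

Let p₁ = 0.227, p₀ = 0.0624.
Overall risk P(Y=1) = π·p₁ + (1−π)·p₀ = 0.202×0.227 + 0.798×0.0624 = 0.095649.
Under exogeneity, PAF = [P(Y=1) − p₀] / P(Y=1).
PAF = (0.095649 − 0.0624) / 0.095649 ≈ 0.3476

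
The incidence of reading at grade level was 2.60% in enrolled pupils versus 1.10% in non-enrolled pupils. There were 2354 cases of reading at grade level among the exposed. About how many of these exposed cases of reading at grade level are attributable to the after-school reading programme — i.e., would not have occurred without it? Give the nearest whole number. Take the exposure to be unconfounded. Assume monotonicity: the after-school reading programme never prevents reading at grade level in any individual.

about 1358 cases

p₁ = 0.026, p₀ = 0.011.
PN = (p₁ − p₀)/p₁ = (0.026 − 0.011) / 0.026 ≈ 0.57692.
Attributable cases ≈ PN × (exposed cases) = 0.57692 × 2354 ≈ 1358.08.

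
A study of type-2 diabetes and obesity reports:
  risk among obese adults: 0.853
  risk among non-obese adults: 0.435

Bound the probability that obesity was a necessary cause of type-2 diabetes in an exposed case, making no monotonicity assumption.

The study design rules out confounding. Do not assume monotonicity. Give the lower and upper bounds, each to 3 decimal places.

0.490 ≤ PN ≤ 0.662

Let p₁ = 0.853, p₀ = 0.435.
Under exogeneity alone the bounds on PN are max{0,(p₁−p₀)/p₁} ≤ PN ≤ min{1,(1−p₀)/p₁}.
  lower = (p₁ − p₀)/p₁ = 0.418 / 0.853 ≈ 0.4900
  upper = min{1, (1 − p₀)/p₁} = 0.565 / 0.853 ≈ 0.6624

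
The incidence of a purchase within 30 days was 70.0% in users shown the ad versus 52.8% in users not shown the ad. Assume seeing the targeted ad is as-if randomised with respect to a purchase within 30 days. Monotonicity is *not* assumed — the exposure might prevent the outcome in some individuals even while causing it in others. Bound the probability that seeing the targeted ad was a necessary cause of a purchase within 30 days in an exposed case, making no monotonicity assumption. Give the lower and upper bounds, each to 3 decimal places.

0.246 ≤ PN ≤ 0.674

p₁ = 0.7, p₀ = 0.528.
Under exogeneity alone the bounds on PN are max{0,(p₁−p₀)/p₁} ≤ PN ≤ min{1,(1−p₀)/p₁}.
  lower = (p₁ − p₀)/p₁ = 0.172 / 0.7 ≈ 0.2457
  upper = min{1, (1 − p₀)/p₁} = 0.472 / 0.7 ≈ 0.6743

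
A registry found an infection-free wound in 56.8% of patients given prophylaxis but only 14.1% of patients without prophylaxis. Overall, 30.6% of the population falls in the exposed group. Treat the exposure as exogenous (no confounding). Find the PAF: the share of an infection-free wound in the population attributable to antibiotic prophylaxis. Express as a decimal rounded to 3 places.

PAF ≈ 0.481

p₁ = 0.568, p₀ = 0.141.
Overall risk P(Y=1) = π·p₁ + (1−π)·p₀ = 0.306×0.568 + 0.694×0.141 = 0.27166.
Under exogeneity, PAF = [P(Y=1) − p₀] / P(Y=1).
PAF = (0.27166 − 0.141) / 0.27166 ≈ 0.4810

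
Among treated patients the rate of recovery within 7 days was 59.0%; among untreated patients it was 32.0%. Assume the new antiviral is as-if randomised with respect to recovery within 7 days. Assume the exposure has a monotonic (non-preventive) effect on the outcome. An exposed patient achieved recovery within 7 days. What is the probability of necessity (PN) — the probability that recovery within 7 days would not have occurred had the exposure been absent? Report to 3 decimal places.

p₁ = 0.59, p₀ = 0.32.
Under exogeneity and monotonicity, PN = (p₁ − p₀) / p₁.
PN = (0.59 − 0.32) / 0.59 = 0.27 / 0.59 ≈ 0.4576

PN ≈ 0.458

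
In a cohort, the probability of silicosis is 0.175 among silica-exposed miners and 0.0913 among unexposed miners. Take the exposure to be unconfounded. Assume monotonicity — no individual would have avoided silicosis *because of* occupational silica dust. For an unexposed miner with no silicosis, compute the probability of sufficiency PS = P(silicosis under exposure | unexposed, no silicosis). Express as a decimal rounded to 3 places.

Let p₁ = 0.175, p₀ = 0.0913.
Under exogeneity and monotonicity, PS = (p₁ − p₀) / (1 − p₀).
PS = (0.175 − 0.0913) / (1 − 0.0913) = 0.0837 / 0.9087 ≈ 0.0921

PS ≈ 0.092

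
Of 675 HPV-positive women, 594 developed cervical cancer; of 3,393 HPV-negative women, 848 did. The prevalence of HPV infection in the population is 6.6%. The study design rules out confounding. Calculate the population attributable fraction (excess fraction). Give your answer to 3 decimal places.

p₁ = P(outcome | exposed) = 594/675 = 0.88
p₀ = P(outcome | unexposed) = 848/3393 = 0.24993
Overall risk P(Y=1) = π·p₁ + (1−π)·p₀ = 0.066×0.88 + 0.934×0.24993 = 0.29151.
Under exogeneity, PAF = [P(Y=1) − p₀] / P(Y=1).
PAF = (0.29151 − 0.24993) / 0.29151 ≈ 0.1427

PAF ≈ 0.143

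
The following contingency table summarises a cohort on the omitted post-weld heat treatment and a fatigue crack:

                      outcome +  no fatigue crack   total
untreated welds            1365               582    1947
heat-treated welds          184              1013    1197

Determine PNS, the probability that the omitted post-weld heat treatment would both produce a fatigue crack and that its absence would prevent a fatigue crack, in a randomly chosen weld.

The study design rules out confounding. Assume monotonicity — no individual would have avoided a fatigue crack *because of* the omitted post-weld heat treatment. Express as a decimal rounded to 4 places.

PNS ≈ 0.5474

p₁ = P(outcome | exposed) = 1365/1947 = 0.70108
p₀ = P(outcome | unexposed) = 184/1197 = 0.15372
Under exogeneity and monotonicity, PNS = p₁ − p₀.
PNS = 0.70108 − 0.15372 = 0.54736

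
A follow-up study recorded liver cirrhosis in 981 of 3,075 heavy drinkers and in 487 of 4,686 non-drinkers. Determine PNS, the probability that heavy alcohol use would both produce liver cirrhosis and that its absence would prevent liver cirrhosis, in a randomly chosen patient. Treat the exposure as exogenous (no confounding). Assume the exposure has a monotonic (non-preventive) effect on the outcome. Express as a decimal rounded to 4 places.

p₁ = P(outcome | exposed) = 981/3075 = 0.31902
p₀ = P(outcome | unexposed) = 487/4686 = 0.10393
Under exogeneity and monotonicity, PNS = p₁ − p₀.
PNS = 0.31902 − 0.10393 = 0.2151

PNS ≈ 0.2151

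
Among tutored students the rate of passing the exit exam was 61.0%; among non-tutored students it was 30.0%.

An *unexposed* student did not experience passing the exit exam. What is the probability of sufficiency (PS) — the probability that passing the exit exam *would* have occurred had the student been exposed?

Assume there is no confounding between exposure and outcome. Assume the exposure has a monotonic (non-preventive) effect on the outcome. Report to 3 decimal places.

PS ≈ 0.443

p₁ = 0.61, p₀ = 0.3.
Under exogeneity and monotonicity, PS = (p₁ − p₀) / (1 − p₀).
PS = (0.61 − 0.3) / (1 − 0.3) = 0.31 / 0.7 ≈ 0.4429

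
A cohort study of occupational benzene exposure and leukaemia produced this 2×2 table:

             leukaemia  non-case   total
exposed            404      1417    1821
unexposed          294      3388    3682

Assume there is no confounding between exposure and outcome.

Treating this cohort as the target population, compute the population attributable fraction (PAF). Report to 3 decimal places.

PAF ≈ 0.370

p₁ = P(outcome | exposed) = 404/1821 = 0.22186
p₀ = P(outcome | unexposed) = 294/3682 = 0.079848
Exposure prevalence π = 1821/5503 = 0.33091; overall risk P(Y=1) = 0.12684.
Under exogeneity, PAF = [P(Y=1) − p₀]/P(Y=1).
PAF = (0.12684 − 0.079848) / 0.12684 ≈ 0.3705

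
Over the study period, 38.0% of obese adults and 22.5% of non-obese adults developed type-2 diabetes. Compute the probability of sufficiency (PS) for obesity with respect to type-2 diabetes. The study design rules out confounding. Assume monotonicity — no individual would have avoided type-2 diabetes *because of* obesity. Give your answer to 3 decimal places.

p₁ = 0.38, p₀ = 0.225.
Under exogeneity and monotonicity, PS = (p₁ − p₀) / (1 − p₀).
PS = (0.38 − 0.225) / (1 − 0.225) = 0.155 / 0.775 ≈ 0.2000

PS ≈ 0.200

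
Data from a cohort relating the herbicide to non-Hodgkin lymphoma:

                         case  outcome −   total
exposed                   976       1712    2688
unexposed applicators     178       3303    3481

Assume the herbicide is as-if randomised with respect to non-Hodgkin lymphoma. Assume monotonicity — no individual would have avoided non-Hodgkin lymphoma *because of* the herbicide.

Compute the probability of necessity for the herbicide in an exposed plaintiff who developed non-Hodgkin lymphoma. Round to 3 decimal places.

PN ≈ 0.859

p₁ = P(outcome | exposed) = 976/2688 = 0.3631
p₀ = P(outcome | unexposed) = 178/3481 = 0.051135
Under exogeneity and monotonicity, PN = (p₁ − p₀) / p₁.
PN = (0.3631 − 0.051135) / 0.3631 = 0.31196 / 0.3631 ≈ 0.8592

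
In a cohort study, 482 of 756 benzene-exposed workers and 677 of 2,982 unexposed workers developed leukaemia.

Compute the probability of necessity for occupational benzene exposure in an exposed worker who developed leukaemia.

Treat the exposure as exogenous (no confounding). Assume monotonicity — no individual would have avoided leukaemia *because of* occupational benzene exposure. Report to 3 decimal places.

p₁ = P(outcome | exposed) = 482/756 = 0.63757
p₀ = P(outcome | unexposed) = 677/2982 = 0.22703
Under exogeneity and monotonicity, PN = (p₁ − p₀) / p₁.
PN = (0.63757 − 0.22703) / 0.63757 = 0.41054 / 0.63757 ≈ 0.6439

PN ≈ 0.644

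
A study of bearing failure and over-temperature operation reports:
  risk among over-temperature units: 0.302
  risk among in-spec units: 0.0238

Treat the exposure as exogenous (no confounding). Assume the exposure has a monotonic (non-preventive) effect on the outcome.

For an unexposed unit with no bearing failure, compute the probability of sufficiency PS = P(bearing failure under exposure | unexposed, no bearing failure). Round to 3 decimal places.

Let p₁ = 0.302, p₀ = 0.0238.
Under exogeneity and monotonicity, PS = (p₁ − p₀) / (1 − p₀).
PS = (0.302 − 0.0238) / (1 − 0.0238) = 0.2782 / 0.9762 ≈ 0.2850

PS ≈ 0.285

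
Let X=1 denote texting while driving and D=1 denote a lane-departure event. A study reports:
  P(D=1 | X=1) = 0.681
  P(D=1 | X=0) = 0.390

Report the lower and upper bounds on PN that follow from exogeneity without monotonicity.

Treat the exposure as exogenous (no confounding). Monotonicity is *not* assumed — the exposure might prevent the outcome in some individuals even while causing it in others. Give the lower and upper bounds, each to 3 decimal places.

0.427 ≤ PN ≤ 0.896

Let p₁ = 0.681, p₀ = 0.39.
Under exogeneity alone the bounds on PN are max{0,(p₁−p₀)/p₁} ≤ PN ≤ min{1,(1−p₀)/p₁}.
  lower = (p₁ − p₀)/p₁ = 0.291 / 0.681 ≈ 0.4273
  upper = min{1, (1 − p₀)/p₁} = 0.61 / 0.681 ≈ 0.8957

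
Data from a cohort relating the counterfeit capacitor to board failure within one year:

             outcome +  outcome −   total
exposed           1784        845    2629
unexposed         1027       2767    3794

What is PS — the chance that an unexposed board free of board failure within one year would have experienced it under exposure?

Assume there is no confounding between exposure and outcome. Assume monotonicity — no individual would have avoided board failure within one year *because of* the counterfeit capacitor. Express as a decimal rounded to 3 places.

PS ≈ 0.559

p₁ = P(outcome | exposed) = 1784/2629 = 0.67859
p₀ = P(outcome | unexposed) = 1027/3794 = 0.27069
Under exogeneity and monotonicity, PS = (p₁ − p₀)/(1 − p₀).
PS = (0.67859 − 0.27069) / 0.72931 ≈ 0.5593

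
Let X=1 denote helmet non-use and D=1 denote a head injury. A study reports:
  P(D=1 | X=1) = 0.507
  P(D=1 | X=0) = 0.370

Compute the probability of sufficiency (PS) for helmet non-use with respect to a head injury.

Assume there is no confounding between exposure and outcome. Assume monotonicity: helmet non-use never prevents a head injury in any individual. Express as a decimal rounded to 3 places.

Let p₁ = 0.507, p₀ = 0.37.
Under exogeneity and monotonicity, PS = (p₁ − p₀) / (1 − p₀).
PS = (0.507 − 0.37) / (1 − 0.37) = 0.137 / 0.63 ≈ 0.2175

PS ≈ 0.217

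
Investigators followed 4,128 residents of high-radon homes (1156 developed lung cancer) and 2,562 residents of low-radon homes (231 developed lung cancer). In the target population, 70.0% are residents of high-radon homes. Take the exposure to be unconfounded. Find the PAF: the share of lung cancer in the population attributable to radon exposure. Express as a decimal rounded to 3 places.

PAF ≈ 0.596

p₁ = P(outcome | exposed) = 1156/4128 = 0.28004
p₀ = P(outcome | unexposed) = 231/2562 = 0.090164
Overall risk P(Y=1) = π·p₁ + (1−π)·p₀ = 0.7×0.28004 + 0.3×0.090164 = 0.22308.
Under exogeneity, PAF = [P(Y=1) − p₀] / P(Y=1).
PAF = (0.22308 − 0.090164) / 0.22308 ≈ 0.5958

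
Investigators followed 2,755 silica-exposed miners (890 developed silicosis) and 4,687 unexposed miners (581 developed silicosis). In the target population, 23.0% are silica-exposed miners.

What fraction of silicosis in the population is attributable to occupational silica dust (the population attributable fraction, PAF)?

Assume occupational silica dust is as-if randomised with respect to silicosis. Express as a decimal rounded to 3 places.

p₁ = P(outcome | exposed) = 890/2755 = 0.32305
p₀ = P(outcome | unexposed) = 581/4687 = 0.12396
Overall risk P(Y=1) = π·p₁ + (1−π)·p₀ = 0.23×0.32305 + 0.77×0.12396 = 0.16975.
Under exogeneity, PAF = [P(Y=1) − p₀] / P(Y=1).
PAF = (0.16975 − 0.12396) / 0.16975 ≈ 0.2698

PAF ≈ 0.270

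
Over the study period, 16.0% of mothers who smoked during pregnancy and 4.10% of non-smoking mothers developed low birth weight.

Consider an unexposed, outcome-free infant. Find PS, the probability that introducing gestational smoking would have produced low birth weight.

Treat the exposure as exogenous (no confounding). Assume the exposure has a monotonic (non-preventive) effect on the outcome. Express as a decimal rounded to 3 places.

PS ≈ 0.124

p₁ = 0.16, p₀ = 0.041.
Under exogeneity and monotonicity, PS = (p₁ − p₀) / (1 − p₀).
PS = (0.16 − 0.041) / (1 − 0.041) = 0.119 / 0.959 ≈ 0.1241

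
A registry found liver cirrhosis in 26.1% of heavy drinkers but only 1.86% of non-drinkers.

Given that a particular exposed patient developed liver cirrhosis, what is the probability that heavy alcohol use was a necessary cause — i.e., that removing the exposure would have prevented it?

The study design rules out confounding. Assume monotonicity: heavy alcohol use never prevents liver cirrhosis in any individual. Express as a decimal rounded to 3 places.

p₁ = 0.261, p₀ = 0.0186.
Under exogeneity and monotonicity, PN = (p₁ − p₀) / p₁.
PN = (0.261 − 0.0186) / 0.261 = 0.2424 / 0.261 ≈ 0.9287

PN ≈ 0.929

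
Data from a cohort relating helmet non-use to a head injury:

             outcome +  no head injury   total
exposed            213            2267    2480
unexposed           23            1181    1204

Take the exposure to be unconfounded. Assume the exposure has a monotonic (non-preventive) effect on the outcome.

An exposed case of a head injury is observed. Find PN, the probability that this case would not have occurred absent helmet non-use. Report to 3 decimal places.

p₁ = P(outcome | exposed) = 213/2480 = 0.085887
p₀ = P(outcome | unexposed) = 23/1204 = 0.019103
Under exogeneity and monotonicity, PN = (p₁ − p₀) / p₁.
PN = (0.085887 − 0.019103) / 0.085887 = 0.066784 / 0.085887 ≈ 0.7776

PN ≈ 0.778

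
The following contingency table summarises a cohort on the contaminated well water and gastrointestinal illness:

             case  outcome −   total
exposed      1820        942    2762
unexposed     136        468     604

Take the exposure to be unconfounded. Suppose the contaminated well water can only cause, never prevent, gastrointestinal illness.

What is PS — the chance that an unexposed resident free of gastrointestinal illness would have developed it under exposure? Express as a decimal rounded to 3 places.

p₁ = P(outcome | exposed) = 1820/2762 = 0.65894
p₀ = P(outcome | unexposed) = 136/604 = 0.22517
Under exogeneity and monotonicity, PS = (p₁ − p₀)/(1 − p₀).
PS = (0.65894 − 0.22517) / 0.77483 ≈ 0.5598

PS ≈ 0.560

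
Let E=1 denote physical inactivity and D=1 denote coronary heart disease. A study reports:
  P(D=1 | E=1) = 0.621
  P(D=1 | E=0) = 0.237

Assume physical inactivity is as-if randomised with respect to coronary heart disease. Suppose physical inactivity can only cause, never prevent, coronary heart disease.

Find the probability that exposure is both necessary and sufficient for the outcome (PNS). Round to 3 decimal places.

Let p₁ = 0.621, p₀ = 0.237.
Under exogeneity and monotonicity, PNS = p₁ − p₀.
PNS = 0.621 − 0.237 = 0.384

PNS ≈ 0.384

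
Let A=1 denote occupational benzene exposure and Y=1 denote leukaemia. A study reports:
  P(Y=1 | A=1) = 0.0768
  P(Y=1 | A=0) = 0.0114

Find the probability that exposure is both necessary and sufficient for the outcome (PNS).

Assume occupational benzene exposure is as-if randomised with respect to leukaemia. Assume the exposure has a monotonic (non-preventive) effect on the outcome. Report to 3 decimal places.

PNS ≈ 0.065

Let p₁ = 0.0768, p₀ = 0.0114.
Under exogeneity and monotonicity, PNS = p₁ − p₀.
PNS = 0.0768 − 0.0114 = 0.0654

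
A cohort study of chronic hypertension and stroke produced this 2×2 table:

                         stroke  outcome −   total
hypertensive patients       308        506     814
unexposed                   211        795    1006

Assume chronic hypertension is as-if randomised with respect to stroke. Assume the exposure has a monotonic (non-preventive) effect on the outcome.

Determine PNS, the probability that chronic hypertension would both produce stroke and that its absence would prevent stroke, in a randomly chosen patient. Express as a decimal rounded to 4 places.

PNS ≈ 0.1686

p₁ = P(outcome | exposed) = 308/814 = 0.37838
p₀ = P(outcome | unexposed) = 211/1006 = 0.20974
Under exogeneity and monotonicity, PNS = p₁ − p₀.
PNS = 0.37838 − 0.20974 = 0.16864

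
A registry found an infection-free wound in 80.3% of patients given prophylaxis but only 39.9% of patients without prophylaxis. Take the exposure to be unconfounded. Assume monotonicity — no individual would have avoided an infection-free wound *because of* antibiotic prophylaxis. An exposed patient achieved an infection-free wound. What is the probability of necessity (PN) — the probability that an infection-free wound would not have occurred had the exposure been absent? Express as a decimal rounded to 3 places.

PN ≈ 0.503

p₁ = 0.803, p₀ = 0.399.
Under exogeneity and monotonicity, PN = (p₁ − p₀) / p₁.
PN = (0.803 − 0.399) / 0.803 = 0.404 / 0.803 ≈ 0.5031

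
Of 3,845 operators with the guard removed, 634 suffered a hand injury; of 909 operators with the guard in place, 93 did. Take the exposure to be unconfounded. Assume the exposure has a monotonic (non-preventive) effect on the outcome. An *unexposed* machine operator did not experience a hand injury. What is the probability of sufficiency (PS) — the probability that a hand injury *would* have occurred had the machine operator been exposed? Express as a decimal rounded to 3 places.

PS ≈ 0.070

p₁ = P(outcome | exposed) = 634/3845 = 0.16489
p₀ = P(outcome | unexposed) = 93/909 = 0.10231
Under exogeneity and monotonicity, PS = (p₁ − p₀) / (1 − p₀).
PS = (0.16489 − 0.10231) / (1 − 0.10231) = 0.062579 / 0.89769 ≈ 0.0697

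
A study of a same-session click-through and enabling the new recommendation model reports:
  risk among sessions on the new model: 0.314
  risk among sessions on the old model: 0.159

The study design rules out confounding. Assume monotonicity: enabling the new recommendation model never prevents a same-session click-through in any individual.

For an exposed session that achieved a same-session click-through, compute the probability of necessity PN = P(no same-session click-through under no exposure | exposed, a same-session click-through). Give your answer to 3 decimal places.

Let p₁ = 0.314, p₀ = 0.159.
Under exogeneity and monotonicity, PN = (p₁ − p₀) / p₁.
PN = (0.314 − 0.159) / 0.314 = 0.155 / 0.314 ≈ 0.4936

PN ≈ 0.494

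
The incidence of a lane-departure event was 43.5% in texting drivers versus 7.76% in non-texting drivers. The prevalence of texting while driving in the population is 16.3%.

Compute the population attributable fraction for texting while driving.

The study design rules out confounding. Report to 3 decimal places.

p₁ = 0.435, p₀ = 0.0776.
Overall risk P(Y=1) = π·p₁ + (1−π)·p₀ = 0.163×0.435 + 0.837×0.0776 = 0.13586.
Under exogeneity, PAF = [P(Y=1) − p₀] / P(Y=1).
PAF = (0.13586 − 0.0776) / 0.13586 ≈ 0.4288

PAF ≈ 0.429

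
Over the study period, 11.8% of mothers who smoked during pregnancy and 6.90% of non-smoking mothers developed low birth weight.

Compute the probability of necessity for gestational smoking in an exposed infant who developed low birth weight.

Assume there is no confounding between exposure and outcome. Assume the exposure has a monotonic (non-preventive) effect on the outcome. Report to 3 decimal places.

PN ≈ 0.415

p₁ = 0.118, p₀ = 0.069.
Under exogeneity and monotonicity, PN = (p₁ − p₀) / p₁.
PN = (0.118 − 0.069) / 0.118 = 0.049 / 0.118 ≈ 0.4153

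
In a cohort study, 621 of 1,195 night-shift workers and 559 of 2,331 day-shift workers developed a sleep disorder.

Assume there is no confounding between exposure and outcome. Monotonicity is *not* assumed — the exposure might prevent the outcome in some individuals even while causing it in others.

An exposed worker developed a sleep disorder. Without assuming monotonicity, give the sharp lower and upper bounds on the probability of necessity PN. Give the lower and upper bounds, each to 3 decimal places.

p₁ = P(outcome | exposed) = 621/1195 = 0.51967
p₀ = P(outcome | unexposed) = 559/2331 = 0.23981
Under exogeneity alone the bounds on PN are max{0,(p₁−p₀)/p₁} ≤ PN ≤ min{1,(1−p₀)/p₁}.
  lower = (p₁ − p₀)/p₁ = 0.27985 / 0.51967 ≈ 0.5385
  upper = min{1, (1 − p₀)/p₁} = 0.76019 / 0.51967 ≈ 1.4628 → capped at 1

0.539 ≤ PN ≤ 1.000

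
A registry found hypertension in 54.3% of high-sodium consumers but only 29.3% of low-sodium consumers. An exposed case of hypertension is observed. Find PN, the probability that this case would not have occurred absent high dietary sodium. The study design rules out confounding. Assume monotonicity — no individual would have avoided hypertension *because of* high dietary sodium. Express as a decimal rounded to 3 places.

PN ≈ 0.460

p₁ = 0.543, p₀ = 0.293.
Under exogeneity and monotonicity, PN = (p₁ − p₀) / p₁.
PN = (0.543 − 0.293) / 0.543 = 0.25 / 0.543 ≈ 0.4604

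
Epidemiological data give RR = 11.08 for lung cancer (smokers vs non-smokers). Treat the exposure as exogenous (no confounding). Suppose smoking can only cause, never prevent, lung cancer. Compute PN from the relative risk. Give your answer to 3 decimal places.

PN ≈ 0.910

Under exogeneity and monotonicity, PN = (RR − 1) / RR = 1 − 1/RR.
PN = (11.08 − 1) / 11.08 = 10.08 / 11.08 ≈ 0.9097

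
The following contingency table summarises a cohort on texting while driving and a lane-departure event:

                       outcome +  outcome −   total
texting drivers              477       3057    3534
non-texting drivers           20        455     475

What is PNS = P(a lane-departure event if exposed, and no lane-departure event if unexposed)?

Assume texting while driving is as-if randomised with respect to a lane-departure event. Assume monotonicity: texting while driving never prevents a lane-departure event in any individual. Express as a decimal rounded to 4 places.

PNS ≈ 0.0929

p₁ = P(outcome | exposed) = 477/3534 = 0.13497
p₀ = P(outcome | unexposed) = 20/475 = 0.042105
Under exogeneity and monotonicity, PNS = p₁ − p₀.
PNS = 0.13497 − 0.042105 = 0.092869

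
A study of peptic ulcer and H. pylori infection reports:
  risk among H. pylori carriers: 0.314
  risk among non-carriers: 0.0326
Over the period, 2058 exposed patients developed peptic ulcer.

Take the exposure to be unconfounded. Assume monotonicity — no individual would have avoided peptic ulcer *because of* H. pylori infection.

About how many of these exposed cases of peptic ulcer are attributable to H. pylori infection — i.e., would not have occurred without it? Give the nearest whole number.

about 1844 cases

Let p₁ = 0.314, p₀ = 0.0326.
PN = (p₁ − p₀)/p₁ = (0.314 − 0.0326) / 0.314 ≈ 0.89618.
Attributable cases ≈ PN × (exposed cases) = 0.89618 × 2058 ≈ 1844.34.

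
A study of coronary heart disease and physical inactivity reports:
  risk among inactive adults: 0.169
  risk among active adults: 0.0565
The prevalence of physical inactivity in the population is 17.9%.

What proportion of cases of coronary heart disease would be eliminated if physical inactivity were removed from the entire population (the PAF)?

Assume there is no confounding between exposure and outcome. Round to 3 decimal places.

Let p₁ = 0.169, p₀ = 0.0565.
Overall risk P(Y=1) = π·p₁ + (1−π)·p₀ = 0.179×0.169 + 0.821×0.0565 = 0.076637.
Under exogeneity, PAF = [P(Y=1) − p₀] / P(Y=1).
PAF = (0.076637 − 0.0565) / 0.076637 ≈ 0.2628

PAF ≈ 0.263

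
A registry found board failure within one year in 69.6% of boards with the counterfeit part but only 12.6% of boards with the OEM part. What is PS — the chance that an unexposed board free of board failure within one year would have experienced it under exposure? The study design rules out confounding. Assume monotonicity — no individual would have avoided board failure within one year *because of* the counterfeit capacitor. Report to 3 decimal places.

p₁ = 0.696, p₀ = 0.126.
Under exogeneity and monotonicity, PS = (p₁ − p₀) / (1 − p₀).
PS = (0.696 − 0.126) / (1 − 0.126) = 0.57 / 0.874 ≈ 0.6522

PS ≈ 0.652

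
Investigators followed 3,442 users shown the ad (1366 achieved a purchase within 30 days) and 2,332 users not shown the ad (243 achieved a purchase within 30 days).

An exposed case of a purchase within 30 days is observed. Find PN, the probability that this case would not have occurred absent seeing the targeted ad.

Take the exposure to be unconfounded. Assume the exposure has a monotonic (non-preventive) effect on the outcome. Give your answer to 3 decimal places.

PN ≈ 0.737

p₁ = P(outcome | exposed) = 1366/3442 = 0.39686
p₀ = P(outcome | unexposed) = 243/2332 = 0.1042
Under exogeneity and monotonicity, PN = (p₁ − p₀) / p₁.
PN = (0.39686 − 0.1042) / 0.39686 = 0.29266 / 0.39686 ≈ 0.7374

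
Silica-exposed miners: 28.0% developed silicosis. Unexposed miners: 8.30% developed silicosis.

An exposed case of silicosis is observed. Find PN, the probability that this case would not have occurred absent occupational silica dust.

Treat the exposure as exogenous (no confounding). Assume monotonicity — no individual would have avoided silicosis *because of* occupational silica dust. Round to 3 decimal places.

p₁ = 0.28, p₀ = 0.083.
Under exogeneity and monotonicity, PN = (p₁ − p₀) / p₁.
PN = (0.28 − 0.083) / 0.28 = 0.197 / 0.28 ≈ 0.7036

PN ≈ 0.704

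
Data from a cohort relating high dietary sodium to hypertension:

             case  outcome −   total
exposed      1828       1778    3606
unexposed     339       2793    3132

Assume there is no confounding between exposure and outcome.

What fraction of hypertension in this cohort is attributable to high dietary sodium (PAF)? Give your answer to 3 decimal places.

PAF ≈ 0.663

p₁ = P(outcome | exposed) = 1828/3606 = 0.50693
p₀ = P(outcome | unexposed) = 339/3132 = 0.10824
Exposure prevalence π = 3606/6738 = 0.53517; overall risk P(Y=1) = 0.32161.
Under exogeneity, PAF = [P(Y=1) − p₀]/P(Y=1).
PAF = (0.32161 − 0.10824) / 0.32161 ≈ 0.6634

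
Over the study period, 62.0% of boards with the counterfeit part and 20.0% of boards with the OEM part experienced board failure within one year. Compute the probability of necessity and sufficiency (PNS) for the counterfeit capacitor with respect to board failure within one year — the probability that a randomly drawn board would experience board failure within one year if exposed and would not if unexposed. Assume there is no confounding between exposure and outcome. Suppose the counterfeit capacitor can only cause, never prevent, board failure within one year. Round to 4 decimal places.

PNS ≈ 0.4200

p₁ = 0.62, p₀ = 0.2.
Under exogeneity and monotonicity, PNS = p₁ − p₀.
PNS = 0.62 − 0.2 = 0.42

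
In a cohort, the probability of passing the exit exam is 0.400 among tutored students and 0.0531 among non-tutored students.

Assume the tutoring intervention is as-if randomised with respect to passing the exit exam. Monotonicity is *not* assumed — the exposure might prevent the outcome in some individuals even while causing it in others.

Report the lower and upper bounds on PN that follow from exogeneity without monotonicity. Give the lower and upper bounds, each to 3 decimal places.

Let p₁ = 0.4, p₀ = 0.0531.
Under exogeneity alone the bounds on PN are max{0,(p₁−p₀)/p₁} ≤ PN ≤ min{1,(1−p₀)/p₁}.
  lower = (p₁ − p₀)/p₁ = 0.3469 / 0.4 ≈ 0.8673
  upper = min{1, (1 − p₀)/p₁} = 0.9469 / 0.4 ≈ 2.3672 → capped at 1

0.867 ≤ PN ≤ 1.000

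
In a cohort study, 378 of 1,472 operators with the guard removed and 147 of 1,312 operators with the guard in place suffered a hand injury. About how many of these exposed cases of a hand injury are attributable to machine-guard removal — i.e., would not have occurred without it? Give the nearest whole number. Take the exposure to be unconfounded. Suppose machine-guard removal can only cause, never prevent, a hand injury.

about 213 cases

p₁ = P(outcome | exposed) = 378/1472 = 0.25679
p₀ = P(outcome | unexposed) = 147/1312 = 0.11204
PN = (p₁ − p₀)/p₁ = (0.25679 − 0.11204) / 0.25679 ≈ 0.56369.
Attributable cases ≈ PN × (exposed cases) = 0.56369 × 378 ≈ 213.07.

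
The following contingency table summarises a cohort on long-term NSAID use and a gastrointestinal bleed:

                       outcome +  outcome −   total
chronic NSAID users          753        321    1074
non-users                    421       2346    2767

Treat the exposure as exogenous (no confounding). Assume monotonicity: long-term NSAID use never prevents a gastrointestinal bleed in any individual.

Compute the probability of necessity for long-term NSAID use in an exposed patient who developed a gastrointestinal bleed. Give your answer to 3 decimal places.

p₁ = P(outcome | exposed) = 753/1074 = 0.70112
p₀ = P(outcome | unexposed) = 421/2767 = 0.15215
Under exogeneity and monotonicity, PN = (p₁ − p₀) / p₁.
PN = (0.70112 − 0.15215) / 0.70112 = 0.54897 / 0.70112 ≈ 0.7830

PN ≈ 0.783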